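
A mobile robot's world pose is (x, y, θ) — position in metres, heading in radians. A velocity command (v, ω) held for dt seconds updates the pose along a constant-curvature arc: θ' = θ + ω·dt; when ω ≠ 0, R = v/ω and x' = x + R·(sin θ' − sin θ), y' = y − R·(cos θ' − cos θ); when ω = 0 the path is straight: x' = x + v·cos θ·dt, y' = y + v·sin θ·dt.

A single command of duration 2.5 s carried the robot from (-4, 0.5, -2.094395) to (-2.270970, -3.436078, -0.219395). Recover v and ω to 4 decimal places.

v = 2.0000, ω = 0.7500

Δθ = -0.219395 − -2.094395 = 1.875000
ω = Δθ/dt = 1.875000/2.5 = 0.7500
R = −Δy/(cos θ' − cos θ) = 2.6667
v = R·ω = 2.6667·0.7500 = 2.0000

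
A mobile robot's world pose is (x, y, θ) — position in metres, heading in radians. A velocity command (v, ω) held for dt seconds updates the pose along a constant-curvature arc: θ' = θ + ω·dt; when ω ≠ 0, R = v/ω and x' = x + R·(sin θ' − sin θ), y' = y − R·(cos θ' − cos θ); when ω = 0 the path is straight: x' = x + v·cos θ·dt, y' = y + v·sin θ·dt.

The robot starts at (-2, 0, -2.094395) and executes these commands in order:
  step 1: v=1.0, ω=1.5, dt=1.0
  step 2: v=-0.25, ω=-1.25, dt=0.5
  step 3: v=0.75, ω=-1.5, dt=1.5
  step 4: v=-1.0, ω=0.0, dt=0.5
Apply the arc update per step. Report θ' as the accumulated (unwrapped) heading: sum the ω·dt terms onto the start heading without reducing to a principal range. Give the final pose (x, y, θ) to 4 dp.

step 1: θ'=-0.5944 (R=0.6667) → pose (-1.7960, -0.8857, -0.5944)
step 2: θ'=-1.2194 (R=0.2000) → pose (-1.8718, -0.7888, -1.2194)
step 3: θ'=-3.4694 (R=-0.5000) → pose (-2.5022, -1.4343, -3.4694)
step 4: θ'=-3.4694 (straight) → pose (-2.0288, -1.5953, -3.4694)

(-2.0288, -1.5953, -3.4694)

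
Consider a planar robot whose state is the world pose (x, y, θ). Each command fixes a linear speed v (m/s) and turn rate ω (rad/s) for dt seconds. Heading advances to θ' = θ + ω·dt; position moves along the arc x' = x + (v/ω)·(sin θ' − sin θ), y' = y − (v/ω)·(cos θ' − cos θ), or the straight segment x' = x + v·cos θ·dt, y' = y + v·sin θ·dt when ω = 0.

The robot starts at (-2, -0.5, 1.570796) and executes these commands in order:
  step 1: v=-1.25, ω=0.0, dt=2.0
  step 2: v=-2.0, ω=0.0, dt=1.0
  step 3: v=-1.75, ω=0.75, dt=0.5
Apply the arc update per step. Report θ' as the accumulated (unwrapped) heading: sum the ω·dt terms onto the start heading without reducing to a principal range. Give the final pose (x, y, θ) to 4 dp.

(-1.8379, -5.8546, 1.9458)

step 1: θ'=1.5708 (straight) → pose (-2.0000, -3.0000, 1.5708)
step 2: θ'=1.5708 (straight) → pose (-2.0000, -5.0000, 1.5708)
step 3: θ'=1.9458 (R=-2.3333) → pose (-1.8379, -5.8546, 1.9458)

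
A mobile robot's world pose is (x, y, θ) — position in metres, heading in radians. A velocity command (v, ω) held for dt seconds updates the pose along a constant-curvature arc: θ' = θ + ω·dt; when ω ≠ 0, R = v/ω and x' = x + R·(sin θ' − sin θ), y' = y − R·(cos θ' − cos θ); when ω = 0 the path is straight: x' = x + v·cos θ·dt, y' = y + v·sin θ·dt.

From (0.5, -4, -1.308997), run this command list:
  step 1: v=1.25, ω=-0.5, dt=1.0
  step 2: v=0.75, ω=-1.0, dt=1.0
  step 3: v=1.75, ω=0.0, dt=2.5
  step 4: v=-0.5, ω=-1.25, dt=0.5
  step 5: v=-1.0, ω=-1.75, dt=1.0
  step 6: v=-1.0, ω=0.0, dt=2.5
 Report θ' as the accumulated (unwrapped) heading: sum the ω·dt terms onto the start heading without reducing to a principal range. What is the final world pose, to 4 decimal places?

(-4.6502, -10.2262, -5.1840)

step 1: θ'=-1.8090 (R=-2.5000) → pose (0.5146, -5.2369, -1.8090)
step 2: θ'=-2.8090 (R=-0.7500) → pose (0.0306, -5.7689, -2.8090)
step 3: θ'=-2.8090 (straight) → pose (-4.1046, -7.1973, -2.8090)
step 4: θ'=-3.4340 (R=0.4000) → pose (-3.8587, -7.1924, -3.4340)
step 5: θ'=-5.1840 (R=0.5714) → pose (-3.5144, -7.9991, -5.1840)
step 6: θ'=-5.1840 (straight) → pose (-4.6502, -10.2262, -5.1840)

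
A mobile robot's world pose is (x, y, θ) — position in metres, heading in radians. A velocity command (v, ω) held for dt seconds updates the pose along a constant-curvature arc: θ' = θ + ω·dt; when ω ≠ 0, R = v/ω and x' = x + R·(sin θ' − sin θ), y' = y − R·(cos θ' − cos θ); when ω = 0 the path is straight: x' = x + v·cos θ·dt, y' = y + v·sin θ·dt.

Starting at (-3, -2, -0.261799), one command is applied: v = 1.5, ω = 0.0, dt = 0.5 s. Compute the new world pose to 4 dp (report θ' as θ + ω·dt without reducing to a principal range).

(-2.2756, -2.1941, -0.2618)

θ' = -0.2618 + 0.0·0.5 = -0.2618
ω = 0 → straight: x' = -3 + 1.5·cos(-0.2618)·0.5 = -2.2756
y' = -2 + 1.5·sin(-0.2618)·0.5 = -2.1941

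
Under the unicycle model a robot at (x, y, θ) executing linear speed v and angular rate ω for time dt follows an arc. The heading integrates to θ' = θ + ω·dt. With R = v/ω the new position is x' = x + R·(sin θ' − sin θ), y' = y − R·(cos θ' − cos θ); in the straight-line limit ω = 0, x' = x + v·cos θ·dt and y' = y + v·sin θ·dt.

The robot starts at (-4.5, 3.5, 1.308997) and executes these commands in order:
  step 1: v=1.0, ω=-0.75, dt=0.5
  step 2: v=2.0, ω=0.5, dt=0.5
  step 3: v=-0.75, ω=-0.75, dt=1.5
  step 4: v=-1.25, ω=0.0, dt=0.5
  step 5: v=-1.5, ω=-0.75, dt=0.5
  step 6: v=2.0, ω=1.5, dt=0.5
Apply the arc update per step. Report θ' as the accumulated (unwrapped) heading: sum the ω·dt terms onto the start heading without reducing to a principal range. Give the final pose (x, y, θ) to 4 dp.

step 1: θ'=0.9340 (R=-1.3333) → pose (-4.2841, 3.9477, 0.9340)
step 2: θ'=1.1840 (R=4.0000) → pose (-3.7956, 4.8173, 1.1840)
step 3: θ'=0.0590 (R=1.0000) → pose (-4.6628, 4.1963, 0.0590)
step 4: θ'=0.0590 (straight) → pose (-5.2867, 4.1595, 0.0590)
step 5: θ'=-0.3160 (R=2.0000) → pose (-6.0262, 4.2550, -0.3160)
step 6: θ'=0.4340 (R=1.3333) → pose (-5.0511, 4.3126, 0.4340)

(-5.0511, 4.3126, 0.4340)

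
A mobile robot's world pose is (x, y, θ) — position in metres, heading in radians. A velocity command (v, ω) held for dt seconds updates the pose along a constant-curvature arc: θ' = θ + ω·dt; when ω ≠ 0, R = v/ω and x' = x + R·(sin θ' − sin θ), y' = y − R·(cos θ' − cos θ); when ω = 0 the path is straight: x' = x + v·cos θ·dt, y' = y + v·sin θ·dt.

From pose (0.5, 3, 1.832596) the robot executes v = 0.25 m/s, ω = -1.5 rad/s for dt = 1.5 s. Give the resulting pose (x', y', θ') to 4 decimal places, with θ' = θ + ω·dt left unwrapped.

θ' = 1.8326 + -1.5·1.5 = -0.4174
R = v/ω = 0.25/-1.5 = -0.1667
x' = 0.5 + -0.1667·(sin -0.4174 − sin 1.8326) = 0.7286
y' = 3 − -0.1667·(cos -0.4174 − cos 1.8326) = 3.1955

(0.7286, 3.1955, -0.4174)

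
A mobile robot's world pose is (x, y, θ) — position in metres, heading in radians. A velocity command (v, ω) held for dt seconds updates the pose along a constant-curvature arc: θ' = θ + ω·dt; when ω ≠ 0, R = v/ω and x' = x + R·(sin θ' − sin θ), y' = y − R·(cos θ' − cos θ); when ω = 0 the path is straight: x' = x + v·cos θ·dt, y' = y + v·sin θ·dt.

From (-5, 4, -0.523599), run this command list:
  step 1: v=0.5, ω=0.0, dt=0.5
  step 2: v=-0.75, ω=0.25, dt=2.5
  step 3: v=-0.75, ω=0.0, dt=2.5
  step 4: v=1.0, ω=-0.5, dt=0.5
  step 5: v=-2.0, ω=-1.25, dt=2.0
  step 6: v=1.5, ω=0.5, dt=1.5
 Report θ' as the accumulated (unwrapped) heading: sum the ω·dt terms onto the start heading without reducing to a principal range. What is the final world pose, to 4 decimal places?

step 1: θ'=-0.5236 (straight) → pose (-4.7835, 3.8750, -0.5236)
step 2: θ'=0.1014 (R=-3.0000) → pose (-6.5872, 4.2615, 0.1014)
step 3: θ'=0.1014 (straight) → pose (-8.4525, 4.0717, 0.1014)
step 4: θ'=-0.1486 (R=-2.0000) → pose (-7.9540, 4.0599, -0.1486)
step 5: θ'=-2.6486 (R=1.6000) → pose (-8.4743, 7.0518, -2.6486)
step 6: θ'=-1.8986 (R=3.0000) → pose (-9.8948, 5.3749, -1.8986)

(-9.8948, 5.3749, -1.8986)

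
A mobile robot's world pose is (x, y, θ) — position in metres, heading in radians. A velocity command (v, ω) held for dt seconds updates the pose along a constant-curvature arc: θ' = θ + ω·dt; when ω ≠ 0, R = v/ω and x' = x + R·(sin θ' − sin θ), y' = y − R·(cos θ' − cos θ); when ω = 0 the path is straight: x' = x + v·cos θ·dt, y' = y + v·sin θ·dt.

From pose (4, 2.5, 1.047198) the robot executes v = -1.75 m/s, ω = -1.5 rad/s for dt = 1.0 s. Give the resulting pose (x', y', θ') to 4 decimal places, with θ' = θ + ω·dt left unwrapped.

θ' = 1.0472 + -1.5·1.0 = -0.4528
R = v/ω = -1.75/-1.5 = 1.1667
x' = 4 + 1.1667·(sin -0.4528 − sin 1.0472) = 2.4792
y' = 2.5 − 1.1667·(cos -0.4528 − cos 1.0472) = 2.0342

(2.4792, 2.0342, -0.4528)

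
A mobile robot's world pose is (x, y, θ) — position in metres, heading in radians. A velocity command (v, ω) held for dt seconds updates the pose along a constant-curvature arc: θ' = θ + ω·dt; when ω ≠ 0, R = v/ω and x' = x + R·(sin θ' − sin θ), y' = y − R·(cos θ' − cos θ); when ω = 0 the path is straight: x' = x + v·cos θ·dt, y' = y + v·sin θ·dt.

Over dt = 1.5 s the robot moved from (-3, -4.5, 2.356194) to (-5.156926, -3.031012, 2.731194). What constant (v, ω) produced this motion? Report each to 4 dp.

v = 1.7500, ω = 0.2500

Δθ = 2.731194 − 2.356194 = 0.375000
ω = Δθ/dt = 0.375000/1.5 = 0.2500
R = Δx/(sin θ' − sin θ) = 7.0000
v = R·ω = 7.0000·0.2500 = 1.7500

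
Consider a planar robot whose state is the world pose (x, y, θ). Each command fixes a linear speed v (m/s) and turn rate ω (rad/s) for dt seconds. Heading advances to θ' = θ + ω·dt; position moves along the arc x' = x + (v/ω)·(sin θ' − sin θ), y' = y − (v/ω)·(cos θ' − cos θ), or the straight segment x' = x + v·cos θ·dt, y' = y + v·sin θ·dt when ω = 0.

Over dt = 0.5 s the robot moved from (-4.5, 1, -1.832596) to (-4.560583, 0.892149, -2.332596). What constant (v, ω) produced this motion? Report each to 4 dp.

Δθ = -2.332596 − -1.832596 = -0.500000
ω = Δθ/dt = -0.500000/0.5 = -1.0000
R = −Δy/(cos θ' − cos θ) = -0.2500
v = R·ω = -0.2500·-1.0000 = 0.2500

v = 0.2500, ω = -1.0000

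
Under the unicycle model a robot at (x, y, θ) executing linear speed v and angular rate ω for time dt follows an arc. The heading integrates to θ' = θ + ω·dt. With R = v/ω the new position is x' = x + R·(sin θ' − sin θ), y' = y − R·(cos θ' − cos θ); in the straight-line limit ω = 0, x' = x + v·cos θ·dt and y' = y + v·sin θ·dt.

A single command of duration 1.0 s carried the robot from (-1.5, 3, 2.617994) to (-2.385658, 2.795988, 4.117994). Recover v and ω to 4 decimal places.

v = 1.0000, ω = 1.5000

Δθ = 4.117994 − 2.617994 = 1.500000
ω = Δθ/dt = 1.500000/1.0 = 1.5000
R = Δx/(sin θ' − sin θ) = 0.6667
v = R·ω = 0.6667·1.5000 = 1.0000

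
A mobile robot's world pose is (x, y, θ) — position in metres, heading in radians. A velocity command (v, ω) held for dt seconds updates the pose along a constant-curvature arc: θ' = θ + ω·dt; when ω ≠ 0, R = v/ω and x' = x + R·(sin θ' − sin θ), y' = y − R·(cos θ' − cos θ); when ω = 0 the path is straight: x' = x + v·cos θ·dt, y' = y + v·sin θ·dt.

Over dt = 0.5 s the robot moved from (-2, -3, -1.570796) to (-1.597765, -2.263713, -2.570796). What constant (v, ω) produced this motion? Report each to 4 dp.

v = -1.7500, ω = -2.0000

Δθ = -2.570796 − -1.570796 = -1.000000
ω = Δθ/dt = -1.000000/0.5 = -2.0000
R = −Δy/(cos θ' − cos θ) = 0.8750
v = R·ω = 0.8750·-2.0000 = -1.7500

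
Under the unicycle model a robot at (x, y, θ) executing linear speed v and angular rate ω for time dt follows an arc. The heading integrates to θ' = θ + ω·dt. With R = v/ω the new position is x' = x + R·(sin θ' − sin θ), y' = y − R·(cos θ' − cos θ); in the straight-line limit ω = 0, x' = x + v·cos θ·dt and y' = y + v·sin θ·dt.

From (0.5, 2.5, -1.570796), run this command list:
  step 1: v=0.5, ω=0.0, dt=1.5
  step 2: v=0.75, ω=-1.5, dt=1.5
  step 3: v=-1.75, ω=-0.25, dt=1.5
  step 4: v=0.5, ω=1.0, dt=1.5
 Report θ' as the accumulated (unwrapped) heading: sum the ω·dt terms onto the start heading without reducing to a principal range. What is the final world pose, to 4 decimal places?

step 1: θ'=-1.5708 (straight) → pose (0.5000, 1.7500, -1.5708)
step 2: θ'=-3.8208 (R=-0.5000) → pose (-0.3141, 1.3610, -3.8208)
step 3: θ'=-4.1958 (R=7.0000) → pose (1.3752, -0.6281, -4.1958)
step 4: θ'=-2.6958 (R=0.5000) → pose (0.7249, -0.4239, -2.6958)

(0.7249, -0.4239, -2.6958)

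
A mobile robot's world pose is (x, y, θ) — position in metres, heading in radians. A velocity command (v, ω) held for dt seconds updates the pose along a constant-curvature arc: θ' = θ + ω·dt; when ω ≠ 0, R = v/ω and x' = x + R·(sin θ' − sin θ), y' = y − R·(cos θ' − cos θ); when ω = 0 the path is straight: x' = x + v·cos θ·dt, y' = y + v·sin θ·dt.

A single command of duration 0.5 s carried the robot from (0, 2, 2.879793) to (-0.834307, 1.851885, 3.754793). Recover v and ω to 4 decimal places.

Δθ = 3.754793 − 2.879793 = 0.875000
ω = Δθ/dt = 0.875000/0.5 = 1.7500
R = Δx/(sin θ' − sin θ) = 1.0000
v = R·ω = 1.0000·1.7500 = 1.7500

v = 1.7500, ω = 1.7500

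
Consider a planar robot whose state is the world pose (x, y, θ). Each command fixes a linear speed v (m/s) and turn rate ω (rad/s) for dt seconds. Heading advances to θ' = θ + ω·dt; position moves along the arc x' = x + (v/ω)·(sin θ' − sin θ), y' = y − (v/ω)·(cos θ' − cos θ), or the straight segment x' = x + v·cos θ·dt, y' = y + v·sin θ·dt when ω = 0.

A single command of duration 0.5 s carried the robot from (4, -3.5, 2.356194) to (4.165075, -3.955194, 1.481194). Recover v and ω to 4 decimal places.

Δθ = 1.481194 − 2.356194 = -0.875000
ω = Δθ/dt = -0.875000/0.5 = -1.7500
R = −Δy/(cos θ' − cos θ) = 0.5714
v = R·ω = 0.5714·-1.7500 = -1.0000

v = -1.0000, ω = -1.7500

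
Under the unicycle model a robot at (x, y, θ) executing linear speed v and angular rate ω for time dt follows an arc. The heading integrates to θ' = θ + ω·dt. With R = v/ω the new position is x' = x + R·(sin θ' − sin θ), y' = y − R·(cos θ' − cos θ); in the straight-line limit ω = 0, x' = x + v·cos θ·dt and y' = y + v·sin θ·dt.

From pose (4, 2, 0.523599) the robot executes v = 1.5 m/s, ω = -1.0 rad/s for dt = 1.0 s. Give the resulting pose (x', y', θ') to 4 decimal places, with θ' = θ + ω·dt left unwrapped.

θ' = 0.5236 + -1.0·1.0 = -0.4764
R = v/ω = 1.5/-1.0 = -1.5000
x' = 4 + -1.5000·(sin -0.4764 − sin 0.5236) = 5.4379
y' = 2 − -1.5000·(cos -0.4764 − cos 0.5236) = 2.0339

(5.4379, 2.0339, -0.4764)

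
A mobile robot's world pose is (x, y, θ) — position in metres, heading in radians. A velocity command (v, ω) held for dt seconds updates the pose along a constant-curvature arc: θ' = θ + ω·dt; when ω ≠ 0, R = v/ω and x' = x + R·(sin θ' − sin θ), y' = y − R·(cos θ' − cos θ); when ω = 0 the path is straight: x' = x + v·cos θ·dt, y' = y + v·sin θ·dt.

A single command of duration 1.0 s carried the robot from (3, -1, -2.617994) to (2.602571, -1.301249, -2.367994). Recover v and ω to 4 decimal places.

Δθ = -2.367994 − -2.617994 = 0.250000
ω = Δθ/dt = 0.250000/1.0 = 0.2500
R = Δx/(sin θ' − sin θ) = 2.0000
v = R·ω = 2.0000·0.2500 = 0.5000

v = 0.5000, ω = 0.2500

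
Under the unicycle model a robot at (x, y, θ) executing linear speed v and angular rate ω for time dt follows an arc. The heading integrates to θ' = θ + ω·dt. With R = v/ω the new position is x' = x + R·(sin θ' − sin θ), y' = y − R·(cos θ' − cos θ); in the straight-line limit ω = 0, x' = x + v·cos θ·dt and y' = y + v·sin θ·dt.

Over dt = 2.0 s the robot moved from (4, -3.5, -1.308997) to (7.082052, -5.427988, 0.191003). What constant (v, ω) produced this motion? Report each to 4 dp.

Δθ = 0.191003 − -1.308997 = 1.500000
ω = Δθ/dt = 1.500000/2.0 = 0.7500
R = Δx/(sin θ' − sin θ) = 2.6667
v = R·ω = 2.6667·0.7500 = 2.0000

v = 2.0000, ω = 0.7500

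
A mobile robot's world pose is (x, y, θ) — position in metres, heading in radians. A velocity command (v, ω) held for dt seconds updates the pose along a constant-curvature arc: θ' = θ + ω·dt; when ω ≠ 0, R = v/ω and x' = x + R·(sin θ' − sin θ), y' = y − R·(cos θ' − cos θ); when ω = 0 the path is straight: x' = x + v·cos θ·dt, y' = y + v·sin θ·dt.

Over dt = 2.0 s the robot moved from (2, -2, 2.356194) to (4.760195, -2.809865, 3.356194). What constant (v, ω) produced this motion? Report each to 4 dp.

Δθ = 3.356194 − 2.356194 = 1.000000
ω = Δθ/dt = 1.000000/2.0 = 0.5000
R = Δx/(sin θ' − sin θ) = -3.0000
v = R·ω = -3.0000·0.5000 = -1.5000

v = -1.5000, ω = 0.5000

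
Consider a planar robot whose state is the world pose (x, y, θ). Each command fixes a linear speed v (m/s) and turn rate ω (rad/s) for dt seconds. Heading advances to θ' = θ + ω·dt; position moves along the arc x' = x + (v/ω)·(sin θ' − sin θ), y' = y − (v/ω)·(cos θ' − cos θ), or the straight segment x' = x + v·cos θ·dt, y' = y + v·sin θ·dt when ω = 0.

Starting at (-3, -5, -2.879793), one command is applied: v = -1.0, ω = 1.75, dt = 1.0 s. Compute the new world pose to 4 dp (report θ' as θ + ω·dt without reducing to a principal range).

(-2.6311, -4.2041, -1.1298)

θ' = -2.8798 + 1.75·1.0 = -1.1298
R = v/ω = -1.0/1.75 = -0.5714
x' = -3 + -0.5714·(sin -1.1298 − sin -2.8798) = -2.6311
y' = -5 − -0.5714·(cos -1.1298 − cos -2.8798) = -4.2041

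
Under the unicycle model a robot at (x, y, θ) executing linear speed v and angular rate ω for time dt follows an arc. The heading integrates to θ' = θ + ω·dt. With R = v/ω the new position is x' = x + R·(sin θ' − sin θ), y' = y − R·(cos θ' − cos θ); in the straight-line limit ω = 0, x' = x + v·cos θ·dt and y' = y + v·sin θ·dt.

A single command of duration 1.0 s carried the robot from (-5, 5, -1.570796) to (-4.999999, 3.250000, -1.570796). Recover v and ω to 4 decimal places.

v = 1.7500, ω = 0.0000

Δθ = -1.570796 − -1.570796 = 0.000000
ω = Δθ/dt = 0.000000/1.0 = 0.0000
ω = 0 → v = (Δx·cos θ + Δy·sin θ)/dt = 1.7500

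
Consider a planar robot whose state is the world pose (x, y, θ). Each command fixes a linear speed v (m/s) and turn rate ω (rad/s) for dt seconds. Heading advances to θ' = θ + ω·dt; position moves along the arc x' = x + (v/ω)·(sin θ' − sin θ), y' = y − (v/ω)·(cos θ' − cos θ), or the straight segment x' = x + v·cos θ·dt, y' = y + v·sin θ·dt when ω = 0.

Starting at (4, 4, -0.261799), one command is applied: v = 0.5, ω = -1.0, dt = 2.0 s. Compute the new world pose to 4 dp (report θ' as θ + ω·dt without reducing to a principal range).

θ' = -0.2618 + -1.0·2.0 = -2.2618
R = v/ω = 0.5/-1.0 = -0.5000
x' = 4 + -0.5000·(sin -2.2618 − sin -0.2618) = 4.2559
y' = 4 − -0.5000·(cos -2.2618 − cos -0.2618) = 3.1984

(4.2559, 3.1984, -2.2618)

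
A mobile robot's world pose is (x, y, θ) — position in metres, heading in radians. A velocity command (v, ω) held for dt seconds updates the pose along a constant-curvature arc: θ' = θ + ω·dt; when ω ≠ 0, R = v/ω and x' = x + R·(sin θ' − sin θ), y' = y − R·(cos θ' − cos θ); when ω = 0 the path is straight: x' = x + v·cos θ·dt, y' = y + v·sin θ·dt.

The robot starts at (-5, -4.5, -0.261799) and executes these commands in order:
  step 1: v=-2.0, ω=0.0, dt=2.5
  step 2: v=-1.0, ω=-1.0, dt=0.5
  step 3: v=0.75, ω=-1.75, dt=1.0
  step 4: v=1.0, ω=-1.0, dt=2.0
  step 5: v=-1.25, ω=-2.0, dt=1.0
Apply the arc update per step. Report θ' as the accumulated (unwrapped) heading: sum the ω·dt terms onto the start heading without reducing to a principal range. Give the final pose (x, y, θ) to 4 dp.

step 1: θ'=-0.2618 (straight) → pose (-9.8296, -3.2059, -0.2618)
step 2: θ'=-0.7618 (R=1.0000) → pose (-10.2610, -2.9636, -0.7618)
step 3: θ'=-2.5118 (R=-0.4286) → pose (-10.3044, -3.6200, -2.5118)
step 4: θ'=-4.5118 (R=-1.0000) → pose (-11.8734, -3.0111, -4.5118)
step 5: θ'=-6.5118 (R=0.6250) → pose (-12.6275, -3.7444, -6.5118)

(-12.6275, -3.7444, -6.5118)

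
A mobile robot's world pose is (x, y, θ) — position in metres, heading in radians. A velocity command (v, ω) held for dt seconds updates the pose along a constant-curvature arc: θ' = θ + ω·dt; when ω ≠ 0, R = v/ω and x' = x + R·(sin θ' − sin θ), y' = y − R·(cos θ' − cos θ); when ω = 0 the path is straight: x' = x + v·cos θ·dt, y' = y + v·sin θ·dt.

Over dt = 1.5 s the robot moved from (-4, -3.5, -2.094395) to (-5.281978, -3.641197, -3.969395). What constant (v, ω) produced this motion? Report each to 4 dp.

Δθ = -3.969395 − -2.094395 = -1.875000
ω = Δθ/dt = -1.875000/1.5 = -1.2500
R = Δx/(sin θ' − sin θ) = -0.8000
v = R·ω = -0.8000·-1.2500 = 1.0000

v = 1.0000, ω = -1.2500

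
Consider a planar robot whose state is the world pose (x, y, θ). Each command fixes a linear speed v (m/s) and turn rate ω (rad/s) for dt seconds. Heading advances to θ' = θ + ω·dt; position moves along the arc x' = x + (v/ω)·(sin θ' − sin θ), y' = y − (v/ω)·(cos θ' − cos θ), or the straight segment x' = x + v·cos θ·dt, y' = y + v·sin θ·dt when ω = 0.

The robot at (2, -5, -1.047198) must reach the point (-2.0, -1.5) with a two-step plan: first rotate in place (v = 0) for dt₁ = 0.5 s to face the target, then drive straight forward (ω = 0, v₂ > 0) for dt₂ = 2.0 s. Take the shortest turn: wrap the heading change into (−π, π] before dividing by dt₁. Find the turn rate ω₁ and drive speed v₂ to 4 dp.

ω₁ = -5.6264, v₂ = 2.6575

heading to target = atan2(-1.5−-5, -2−2) = 2.4228
Δθ = wrap(2.4228 − -1.0472) = -2.8132; ω₁ = Δθ/dt₁ = -5.6264
distance = √((-2−2)² + (-1.5−-5)²) = 5.3151; v₂ = distance/dt₂ = 2.6575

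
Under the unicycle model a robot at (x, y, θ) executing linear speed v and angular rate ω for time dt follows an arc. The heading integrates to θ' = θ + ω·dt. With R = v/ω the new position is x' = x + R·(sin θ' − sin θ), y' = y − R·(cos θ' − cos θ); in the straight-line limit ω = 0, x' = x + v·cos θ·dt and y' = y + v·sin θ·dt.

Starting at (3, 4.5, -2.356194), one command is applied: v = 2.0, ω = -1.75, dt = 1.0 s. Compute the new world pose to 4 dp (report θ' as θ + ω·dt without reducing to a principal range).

θ' = -2.3562 + -1.75·1.0 = -4.1062
R = v/ω = 2.0/-1.75 = -1.1429
x' = 3 + -1.1429·(sin -4.1062 − sin -2.3562) = 1.2527
y' = 4.5 − -1.1429·(cos -4.1062 − cos -2.3562) = 4.6570

(1.2527, 4.6570, -4.1062)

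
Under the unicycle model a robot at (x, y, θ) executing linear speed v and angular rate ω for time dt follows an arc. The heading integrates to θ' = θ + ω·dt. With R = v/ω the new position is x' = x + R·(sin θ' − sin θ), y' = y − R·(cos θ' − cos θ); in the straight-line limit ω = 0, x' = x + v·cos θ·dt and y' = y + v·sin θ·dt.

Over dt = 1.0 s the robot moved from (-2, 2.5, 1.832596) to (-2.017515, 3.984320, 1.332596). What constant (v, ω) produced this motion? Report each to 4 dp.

Δθ = 1.332596 − 1.832596 = -0.500000
ω = Δθ/dt = -0.500000/1.0 = -0.5000
R = −Δy/(cos θ' − cos θ) = -3.0000
v = R·ω = -3.0000·-0.5000 = 1.5000

v = 1.5000, ω = -0.5000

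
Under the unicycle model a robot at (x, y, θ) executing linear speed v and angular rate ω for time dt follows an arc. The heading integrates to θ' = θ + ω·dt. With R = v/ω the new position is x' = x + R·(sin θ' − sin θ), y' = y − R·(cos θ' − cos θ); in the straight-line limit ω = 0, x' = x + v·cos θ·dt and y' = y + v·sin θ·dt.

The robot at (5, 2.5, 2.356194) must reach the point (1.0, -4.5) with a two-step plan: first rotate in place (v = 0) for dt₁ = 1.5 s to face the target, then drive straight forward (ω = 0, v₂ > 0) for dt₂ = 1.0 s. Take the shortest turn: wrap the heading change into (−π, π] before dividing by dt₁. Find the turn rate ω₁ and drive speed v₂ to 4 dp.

ω₁ = 1.2247, v₂ = 8.0623

heading to target = atan2(-4.5−2.5, 1−5) = -2.0899
Δθ = wrap(-2.0899 − 2.3562) = 1.8370; ω₁ = Δθ/dt₁ = 1.2247
distance = √((1−5)² + (-4.5−2.5)²) = 8.0623; v₂ = distance/dt₂ = 8.0623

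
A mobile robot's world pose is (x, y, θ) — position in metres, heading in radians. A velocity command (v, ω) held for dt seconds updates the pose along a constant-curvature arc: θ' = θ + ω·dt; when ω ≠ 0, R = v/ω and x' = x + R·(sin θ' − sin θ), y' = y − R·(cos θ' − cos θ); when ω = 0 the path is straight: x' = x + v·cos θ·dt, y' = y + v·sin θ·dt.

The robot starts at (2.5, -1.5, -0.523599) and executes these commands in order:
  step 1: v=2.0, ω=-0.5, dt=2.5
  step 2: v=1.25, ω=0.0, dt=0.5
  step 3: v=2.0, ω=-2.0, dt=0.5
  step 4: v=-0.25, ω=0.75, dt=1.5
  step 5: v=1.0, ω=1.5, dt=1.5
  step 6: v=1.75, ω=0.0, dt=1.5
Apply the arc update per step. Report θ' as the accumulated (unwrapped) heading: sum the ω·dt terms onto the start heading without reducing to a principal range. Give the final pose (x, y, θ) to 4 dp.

(7.0911, -5.9448, 0.6014)

step 1: θ'=-1.7736 (R=-4.0000) → pose (4.4180, -5.7698, -1.7736)
step 2: θ'=-1.7736 (straight) → pose (4.2921, -6.3820, -1.7736)
step 3: θ'=-2.7736 (R=-1.0000) → pose (3.6724, -7.1136, -2.7736)
step 4: θ'=-1.6486 (R=-0.3333) → pose (3.8848, -6.8285, -1.6486)
step 5: θ'=0.6014 (R=0.6667) → pose (4.9266, -7.4300, 0.6014)
step 6: θ'=0.6014 (straight) → pose (7.0911, -5.9448, 0.6014)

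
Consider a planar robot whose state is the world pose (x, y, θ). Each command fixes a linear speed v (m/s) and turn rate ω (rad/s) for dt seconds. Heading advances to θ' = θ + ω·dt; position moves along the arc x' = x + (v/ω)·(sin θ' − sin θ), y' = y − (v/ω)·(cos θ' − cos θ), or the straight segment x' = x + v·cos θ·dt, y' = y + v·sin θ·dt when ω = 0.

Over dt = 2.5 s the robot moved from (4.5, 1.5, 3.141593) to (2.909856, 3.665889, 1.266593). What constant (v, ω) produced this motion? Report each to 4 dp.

Δθ = 1.266593 − 3.141593 = -1.875000
ω = Δθ/dt = -1.875000/2.5 = -0.7500
R = −Δy/(cos θ' − cos θ) = -1.6667
v = R·ω = -1.6667·-0.7500 = 1.2500

v = 1.2500, ω = -0.7500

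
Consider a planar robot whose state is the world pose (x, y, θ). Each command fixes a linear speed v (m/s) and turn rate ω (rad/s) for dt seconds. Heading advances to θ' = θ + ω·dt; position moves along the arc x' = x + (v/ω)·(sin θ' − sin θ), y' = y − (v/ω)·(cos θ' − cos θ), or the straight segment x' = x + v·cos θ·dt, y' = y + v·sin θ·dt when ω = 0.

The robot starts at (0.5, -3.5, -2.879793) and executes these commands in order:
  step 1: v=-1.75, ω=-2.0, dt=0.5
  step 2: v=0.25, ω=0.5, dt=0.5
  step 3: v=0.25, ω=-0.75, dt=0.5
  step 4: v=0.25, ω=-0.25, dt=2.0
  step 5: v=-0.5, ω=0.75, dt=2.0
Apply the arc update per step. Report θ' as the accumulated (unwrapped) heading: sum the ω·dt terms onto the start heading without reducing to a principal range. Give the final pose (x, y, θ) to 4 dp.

step 1: θ'=-3.8798 (R=0.8750) → pose (1.3153, -3.6980, -3.8798)
step 2: θ'=-3.6298 (R=0.5000) → pose (1.2133, -3.6262, -3.6298)
step 3: θ'=-4.0048 (R=-0.3333) → pose (1.1164, -3.5485, -4.0048)
step 4: θ'=-4.5048 (R=-1.0000) → pose (0.8978, -3.1046, -4.5048)
step 5: θ'=-3.0048 (R=-0.6667) → pose (1.6410, -3.6276, -3.0048)

(1.6410, -3.6276, -3.0048)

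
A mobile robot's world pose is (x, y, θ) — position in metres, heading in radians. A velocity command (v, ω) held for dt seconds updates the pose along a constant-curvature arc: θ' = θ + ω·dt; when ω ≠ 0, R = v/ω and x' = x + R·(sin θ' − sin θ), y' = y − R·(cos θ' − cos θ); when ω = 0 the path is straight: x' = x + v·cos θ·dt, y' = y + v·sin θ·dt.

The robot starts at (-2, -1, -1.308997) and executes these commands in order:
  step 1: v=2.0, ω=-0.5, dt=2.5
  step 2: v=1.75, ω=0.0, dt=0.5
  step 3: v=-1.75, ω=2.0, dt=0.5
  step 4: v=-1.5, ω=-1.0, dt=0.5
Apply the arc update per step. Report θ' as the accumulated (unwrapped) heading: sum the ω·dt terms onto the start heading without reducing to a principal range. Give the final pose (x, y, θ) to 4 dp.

step 1: θ'=-2.5590 (R=-4.0000) → pose (-3.6629, -5.3754, -2.5590)
step 2: θ'=-2.5590 (straight) → pose (-4.3936, -5.8568, -2.5590)
step 3: θ'=-1.5590 (R=-0.8750) → pose (-4.0001, -5.1159, -1.5590)
step 4: θ'=-2.0590 (R=1.5000) → pose (-3.8249, -4.3946, -2.0590)

(-3.8249, -4.3946, -2.0590)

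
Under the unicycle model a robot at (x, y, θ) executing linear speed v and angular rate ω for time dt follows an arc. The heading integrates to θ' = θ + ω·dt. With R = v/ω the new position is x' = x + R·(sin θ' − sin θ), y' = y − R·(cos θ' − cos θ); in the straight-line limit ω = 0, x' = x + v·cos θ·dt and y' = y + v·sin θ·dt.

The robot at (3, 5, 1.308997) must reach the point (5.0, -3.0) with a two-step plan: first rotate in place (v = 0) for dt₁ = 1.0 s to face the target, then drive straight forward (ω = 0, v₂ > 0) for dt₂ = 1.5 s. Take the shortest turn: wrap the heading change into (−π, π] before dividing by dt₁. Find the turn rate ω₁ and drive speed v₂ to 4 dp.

heading to target = atan2(-3−5, 5−3) = -1.3258
Δθ = wrap(-1.3258 − 1.3090) = -2.6348; ω₁ = Δθ/dt₁ = -2.6348
distance = √((5−3)² + (-3−5)²) = 8.2462; v₂ = distance/dt₂ = 5.4975

ω₁ = -2.6348, v₂ = 5.4975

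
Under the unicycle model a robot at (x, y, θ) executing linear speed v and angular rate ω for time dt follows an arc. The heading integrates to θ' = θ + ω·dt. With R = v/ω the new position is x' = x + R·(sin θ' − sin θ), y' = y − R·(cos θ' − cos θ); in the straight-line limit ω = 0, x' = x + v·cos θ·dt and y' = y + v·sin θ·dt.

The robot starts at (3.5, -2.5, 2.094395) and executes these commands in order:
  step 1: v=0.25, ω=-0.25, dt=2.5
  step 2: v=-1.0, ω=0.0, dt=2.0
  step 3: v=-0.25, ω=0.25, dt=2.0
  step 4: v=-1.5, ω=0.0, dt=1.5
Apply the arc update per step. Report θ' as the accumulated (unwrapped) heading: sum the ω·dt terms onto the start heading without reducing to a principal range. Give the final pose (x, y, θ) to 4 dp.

step 1: θ'=1.4694 (R=-1.0000) → pose (3.3712, -1.8988, 1.4694)
step 2: θ'=1.4694 (straight) → pose (3.1687, -3.8885, 1.4694)
step 3: θ'=1.9694 (R=-1.0000) → pose (3.2420, -4.3779, 1.9694)
step 4: θ'=1.9694 (straight) → pose (4.1153, -6.4515, 1.9694)

(4.1153, -6.4515, 1.9694)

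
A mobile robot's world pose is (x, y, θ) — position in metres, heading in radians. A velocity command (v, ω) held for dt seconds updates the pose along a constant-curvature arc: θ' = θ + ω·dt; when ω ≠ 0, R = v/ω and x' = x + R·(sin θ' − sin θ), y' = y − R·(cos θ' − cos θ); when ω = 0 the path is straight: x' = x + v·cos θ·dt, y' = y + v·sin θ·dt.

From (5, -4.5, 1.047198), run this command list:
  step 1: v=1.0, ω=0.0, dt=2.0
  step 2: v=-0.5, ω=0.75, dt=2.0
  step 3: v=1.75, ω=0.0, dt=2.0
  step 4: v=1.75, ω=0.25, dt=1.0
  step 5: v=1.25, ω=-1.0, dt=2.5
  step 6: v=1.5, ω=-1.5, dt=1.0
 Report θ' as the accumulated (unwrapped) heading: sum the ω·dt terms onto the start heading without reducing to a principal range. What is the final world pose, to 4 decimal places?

(3.0295, 0.8714, -1.2028)

step 1: θ'=1.0472 (straight) → pose (6.0000, -2.7679, 1.0472)
step 2: θ'=2.5472 (R=-0.6667) → pose (6.2040, -3.6536, 2.5472)
step 3: θ'=2.5472 (straight) → pose (3.3043, -1.6936, 2.5472)
step 4: θ'=2.7972 (R=7.0000) → pose (1.7476, -0.9040, 2.7972)
step 5: θ'=0.2972 (R=-1.2500) → pose (1.8036, 1.4678, 0.2972)
step 6: θ'=-1.2028 (R=-1.0000) → pose (3.0295, 0.8714, -1.2028)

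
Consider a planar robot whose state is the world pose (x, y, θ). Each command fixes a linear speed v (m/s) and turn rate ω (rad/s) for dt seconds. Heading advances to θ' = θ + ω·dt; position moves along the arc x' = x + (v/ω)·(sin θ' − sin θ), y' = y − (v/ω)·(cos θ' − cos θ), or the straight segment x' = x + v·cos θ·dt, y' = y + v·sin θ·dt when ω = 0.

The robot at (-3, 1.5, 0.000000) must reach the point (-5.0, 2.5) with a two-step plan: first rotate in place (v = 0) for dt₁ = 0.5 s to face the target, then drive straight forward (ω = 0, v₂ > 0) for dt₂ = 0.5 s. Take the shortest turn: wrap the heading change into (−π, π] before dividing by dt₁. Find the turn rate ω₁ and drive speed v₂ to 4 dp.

ω₁ = 5.3559, v₂ = 4.4721

heading to target = atan2(2.5−1.5, -5−-3) = 2.6779
Δθ = wrap(2.6779 − 0.0000) = 2.6779; ω₁ = Δθ/dt₁ = 5.3559
distance = √((-5−-3)² + (2.5−1.5)²) = 2.2361; v₂ = distance/dt₂ = 4.4721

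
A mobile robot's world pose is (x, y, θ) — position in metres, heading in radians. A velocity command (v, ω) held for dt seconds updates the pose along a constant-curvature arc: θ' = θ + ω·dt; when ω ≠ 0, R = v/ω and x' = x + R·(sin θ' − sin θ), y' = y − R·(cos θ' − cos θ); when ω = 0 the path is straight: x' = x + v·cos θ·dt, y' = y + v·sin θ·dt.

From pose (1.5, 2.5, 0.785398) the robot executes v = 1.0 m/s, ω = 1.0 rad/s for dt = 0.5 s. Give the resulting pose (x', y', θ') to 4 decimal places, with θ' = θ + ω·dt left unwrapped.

(1.7524, 2.9256, 1.2854)

θ' = 0.7854 + 1.0·0.5 = 1.2854
R = v/ω = 1.0/1.0 = 1.0000
x' = 1.5 + 1.0000·(sin 1.2854 − sin 0.7854) = 1.7524
y' = 2.5 − 1.0000·(cos 1.2854 − cos 0.7854) = 2.9256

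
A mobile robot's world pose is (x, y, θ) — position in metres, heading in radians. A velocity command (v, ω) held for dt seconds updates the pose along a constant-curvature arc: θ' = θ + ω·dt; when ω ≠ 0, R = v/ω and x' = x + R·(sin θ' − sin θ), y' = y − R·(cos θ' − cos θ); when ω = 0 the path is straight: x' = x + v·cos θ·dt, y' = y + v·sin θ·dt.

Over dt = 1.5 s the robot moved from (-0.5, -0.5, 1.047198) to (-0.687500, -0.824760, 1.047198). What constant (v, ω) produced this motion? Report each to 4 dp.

Δθ = 1.047198 − 1.047198 = 0.000000
ω = Δθ/dt = 0.000000/1.5 = 0.0000
ω = 0 → v = (Δx·cos θ + Δy·sin θ)/dt = -0.2500

v = -0.2500, ω = 0.0000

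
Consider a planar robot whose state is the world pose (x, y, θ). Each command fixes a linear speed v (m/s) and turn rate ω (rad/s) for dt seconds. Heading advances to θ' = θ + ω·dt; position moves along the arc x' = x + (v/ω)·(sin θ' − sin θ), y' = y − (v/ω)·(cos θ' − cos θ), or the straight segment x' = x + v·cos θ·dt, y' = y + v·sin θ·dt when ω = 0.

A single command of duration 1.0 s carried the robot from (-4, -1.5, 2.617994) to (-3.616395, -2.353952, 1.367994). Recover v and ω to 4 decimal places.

Δθ = 1.367994 − 2.617994 = -1.250000
ω = Δθ/dt = -1.250000/1.0 = -1.2500
R = −Δy/(cos θ' − cos θ) = 0.8000
v = R·ω = 0.8000·-1.2500 = -1.0000

v = -1.0000, ω = -1.2500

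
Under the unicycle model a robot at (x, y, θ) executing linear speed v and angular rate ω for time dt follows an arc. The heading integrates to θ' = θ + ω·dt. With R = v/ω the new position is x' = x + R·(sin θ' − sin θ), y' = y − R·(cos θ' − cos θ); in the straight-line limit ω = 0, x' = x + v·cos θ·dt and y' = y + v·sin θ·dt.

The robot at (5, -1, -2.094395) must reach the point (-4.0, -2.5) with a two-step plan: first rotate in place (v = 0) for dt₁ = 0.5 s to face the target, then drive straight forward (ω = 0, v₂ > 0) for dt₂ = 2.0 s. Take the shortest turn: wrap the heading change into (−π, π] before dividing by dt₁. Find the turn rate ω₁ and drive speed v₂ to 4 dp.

heading to target = atan2(-2.5−-1, -4−5) = -2.9764
Δθ = wrap(-2.9764 − -2.0944) = -0.8820; ω₁ = Δθ/dt₁ = -1.7641
distance = √((-4−5)² + (-2.5−-1)²) = 9.1241; v₂ = distance/dt₂ = 4.5621

ω₁ = -1.7641, v₂ = 4.5621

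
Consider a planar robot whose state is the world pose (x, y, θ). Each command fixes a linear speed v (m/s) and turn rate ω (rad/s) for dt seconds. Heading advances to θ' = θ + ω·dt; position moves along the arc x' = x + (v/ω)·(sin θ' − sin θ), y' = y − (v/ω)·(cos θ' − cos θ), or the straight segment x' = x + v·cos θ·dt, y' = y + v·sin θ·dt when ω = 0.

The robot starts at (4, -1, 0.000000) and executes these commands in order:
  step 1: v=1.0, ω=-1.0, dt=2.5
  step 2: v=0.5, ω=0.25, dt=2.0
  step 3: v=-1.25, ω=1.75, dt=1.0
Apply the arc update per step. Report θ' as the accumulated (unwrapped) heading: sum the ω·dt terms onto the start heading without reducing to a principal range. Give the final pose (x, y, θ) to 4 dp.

(3.5040, -2.5818, -0.2500)

step 1: θ'=-2.5000 (R=-1.0000) → pose (4.5985, -2.8011, -2.5000)
step 2: θ'=-2.0000 (R=2.0000) → pose (3.9768, -3.5711, -2.0000)
step 3: θ'=-0.2500 (R=-0.7143) → pose (3.5040, -2.5818, -0.2500)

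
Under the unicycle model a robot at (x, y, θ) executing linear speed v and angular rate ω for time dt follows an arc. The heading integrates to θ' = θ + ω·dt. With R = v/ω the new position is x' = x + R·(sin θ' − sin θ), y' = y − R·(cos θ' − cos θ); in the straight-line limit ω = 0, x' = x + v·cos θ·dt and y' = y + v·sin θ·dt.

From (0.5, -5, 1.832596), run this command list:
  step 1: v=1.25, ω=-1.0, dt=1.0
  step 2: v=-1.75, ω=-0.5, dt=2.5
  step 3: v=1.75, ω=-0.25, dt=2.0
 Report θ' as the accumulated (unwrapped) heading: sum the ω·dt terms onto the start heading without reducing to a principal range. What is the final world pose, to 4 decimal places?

(-0.5045, -6.8233, -0.9174)

step 1: θ'=0.8326 (R=-1.2500) → pose (0.7828, -3.8353, 0.8326)
step 2: θ'=-0.4174 (R=3.5000) → pose (-3.2249, -4.6794, -0.4174)
step 3: θ'=-0.9174 (R=-7.0000) → pose (-0.5045, -6.8233, -0.9174)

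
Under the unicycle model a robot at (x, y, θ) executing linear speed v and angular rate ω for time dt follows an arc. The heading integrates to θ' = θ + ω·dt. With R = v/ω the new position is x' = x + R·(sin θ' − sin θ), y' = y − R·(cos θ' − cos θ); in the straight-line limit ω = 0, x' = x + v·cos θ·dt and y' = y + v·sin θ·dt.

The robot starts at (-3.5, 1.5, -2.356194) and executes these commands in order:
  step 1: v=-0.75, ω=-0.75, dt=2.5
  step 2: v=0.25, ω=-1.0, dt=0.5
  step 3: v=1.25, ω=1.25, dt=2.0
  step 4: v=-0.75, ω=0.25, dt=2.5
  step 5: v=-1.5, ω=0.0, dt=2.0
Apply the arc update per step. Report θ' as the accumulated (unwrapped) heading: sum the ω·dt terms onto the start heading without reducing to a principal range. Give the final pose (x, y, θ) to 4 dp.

step 1: θ'=-4.2312 (R=1.0000) → pose (-1.9065, 1.2557, -4.2312)
step 2: θ'=-4.7312 (R=-0.2500) → pose (-1.9348, 1.3761, -4.7312)
step 3: θ'=-2.2312 (R=1.0000) → pose (-3.7244, 2.0084, -2.2312)
step 4: θ'=-1.6062 (R=-3.0000) → pose (-3.0955, 3.7425, -1.6062)
step 5: θ'=-1.6062 (straight) → pose (-2.9893, 6.7406, -1.6062)

(-2.9893, 6.7406, -1.6062)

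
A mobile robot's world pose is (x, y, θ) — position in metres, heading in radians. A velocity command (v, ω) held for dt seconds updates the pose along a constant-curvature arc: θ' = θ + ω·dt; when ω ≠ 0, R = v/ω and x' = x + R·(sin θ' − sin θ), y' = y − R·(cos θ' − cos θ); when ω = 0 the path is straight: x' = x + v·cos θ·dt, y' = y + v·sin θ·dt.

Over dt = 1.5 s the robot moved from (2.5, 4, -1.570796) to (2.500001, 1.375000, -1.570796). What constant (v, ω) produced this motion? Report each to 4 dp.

Δθ = -1.570796 − -1.570796 = 0.000000
ω = Δθ/dt = 0.000000/1.5 = 0.0000
ω = 0 → v = (Δx·cos θ + Δy·sin θ)/dt = 1.7500

v = 1.7500, ω = 0.0000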